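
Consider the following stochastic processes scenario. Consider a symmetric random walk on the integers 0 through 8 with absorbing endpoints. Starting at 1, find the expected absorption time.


For symmetric RW on 0,...,N with absorbing barriers, E(i) = i*(N-i)
E(1) = 1 * 7 = 7

7


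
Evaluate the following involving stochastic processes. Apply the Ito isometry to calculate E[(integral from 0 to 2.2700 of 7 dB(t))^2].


By Ito isometry: E[(int f dB)^2] = int f^2 dt
= 7^2 * 2.2700
= 49 * 2.2700 = 111.2300

111.2300


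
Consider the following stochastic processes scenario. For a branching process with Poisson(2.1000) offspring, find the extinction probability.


Since mu = 2.1000 > 1, extinction prob q < 1.
Solve s = exp(mu*(s-1)) iteratively.
q = 0.1779

0.1779


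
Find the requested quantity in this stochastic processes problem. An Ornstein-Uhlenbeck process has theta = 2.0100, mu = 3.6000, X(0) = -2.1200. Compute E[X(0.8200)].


E[X(t)] = mu + (X(0) - mu)*exp(-theta*t)
= 3.6000 + (-2.1200 - 3.6000)*exp(-2.0100*0.8200)
= 3.6000 + -5.7200 * 0.1924
= 2.4995

2.4995


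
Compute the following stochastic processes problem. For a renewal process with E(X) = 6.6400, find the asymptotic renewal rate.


Long-run renewal rate = 1/E(X)
= 1/6.6400
= 0.1506

0.1506


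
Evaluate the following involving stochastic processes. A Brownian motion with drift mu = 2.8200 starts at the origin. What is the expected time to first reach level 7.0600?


Expected first passage time = a/mu
= 7.0600/2.8200
= 2.5035

2.5035


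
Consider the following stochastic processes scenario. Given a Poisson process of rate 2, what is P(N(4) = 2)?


P(N(t)=k) = (lambda*t)^k * exp(-lambda*t) / k!
lambda*t = 8
= 8^2 * exp(-8) / 2!
= 64 * 3.3546e-04 / 2
= 0.0107

0.0107


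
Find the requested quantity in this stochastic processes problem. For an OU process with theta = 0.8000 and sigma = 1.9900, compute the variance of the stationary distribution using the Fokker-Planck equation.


Stationary variance = sigma^2 / (2*theta)
= 1.9900^2 / (2*0.8000)
= 3.9601 / 1.6000
= 2.4751

2.4751


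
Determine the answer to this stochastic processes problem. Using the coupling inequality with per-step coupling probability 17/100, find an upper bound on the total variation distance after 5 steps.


TV distance bound <= (1-delta)^n
= (1 - 0.1700)^5
= 0.8300^5
= 0.3939

0.3939


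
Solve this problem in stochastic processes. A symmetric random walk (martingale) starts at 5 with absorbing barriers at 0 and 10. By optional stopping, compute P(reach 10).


By optional stopping theorem: E(M at tau) = M(0) = 5
P(hit 10)*10 + P(hit 0)*0 = 5
P(hit 10) = (5 - 0)/(10 - 0) = 1/2 = 0.5000

0.5000


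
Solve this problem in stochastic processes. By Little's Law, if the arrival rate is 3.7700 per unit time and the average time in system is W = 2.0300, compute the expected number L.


Little's Law: L = lambda * W
= 3.7700 * 2.0300
= 7.6531

7.6531


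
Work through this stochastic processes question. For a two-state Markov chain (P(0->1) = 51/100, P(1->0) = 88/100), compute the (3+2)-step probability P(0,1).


P^5 = P^3 * P^2
Computing via matrix multiplication of the transition matrix.
Entry (0,1) of P^5 = 0.3702

0.3702


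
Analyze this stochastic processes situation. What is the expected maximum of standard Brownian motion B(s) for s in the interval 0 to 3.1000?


E(max B(s)) = sqrt(2t/pi)
= sqrt(2*3.1000/pi)
= sqrt(1.9735)
= 1.4048

1.4048


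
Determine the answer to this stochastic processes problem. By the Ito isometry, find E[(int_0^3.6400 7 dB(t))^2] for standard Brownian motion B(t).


By Ito isometry: E[(int f dB)^2] = int f^2 dt
= 7^2 * 3.6400
= 49 * 3.6400 = 178.3600

178.3600


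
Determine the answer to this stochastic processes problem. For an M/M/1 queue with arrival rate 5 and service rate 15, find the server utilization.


rho = lambda/mu
= 5/15
= 0.3333

0.3333


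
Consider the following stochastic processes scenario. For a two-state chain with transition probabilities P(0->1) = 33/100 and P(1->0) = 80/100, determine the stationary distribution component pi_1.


Stationary distribution: pi_0 = p10/(p01+p10), pi_1 = p01/(p01+p10)
p01 = 0.3300, p10 = 0.8000
pi_1 = 0.2920

0.2920


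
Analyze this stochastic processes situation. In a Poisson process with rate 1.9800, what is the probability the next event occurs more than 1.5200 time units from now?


P(X > t) = exp(-lambda * t)
= exp(-1.9800 * 1.5200)
= exp(-3.0096) = 0.0493

0.0493


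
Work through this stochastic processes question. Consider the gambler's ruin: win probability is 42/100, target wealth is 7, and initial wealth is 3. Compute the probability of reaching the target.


Gambler's ruin formula:
r = q/p = 0.5800/0.4200 = 1.3810
P(win) = (1 - r^i)/(1 - r^N)
= (1 - 1.3810^3)/(1 - 1.3810^7)
= 0.1904

0.1904


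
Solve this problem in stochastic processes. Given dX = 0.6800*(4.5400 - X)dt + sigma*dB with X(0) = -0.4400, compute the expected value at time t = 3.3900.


E[X(t)] = mu + (X(0) - mu)*exp(-theta*t)
= 4.5400 + (-0.4400 - 4.5400)*exp(-0.6800*3.3900)
= 4.5400 + -4.9800 * 0.0997
= 4.0433

4.0433


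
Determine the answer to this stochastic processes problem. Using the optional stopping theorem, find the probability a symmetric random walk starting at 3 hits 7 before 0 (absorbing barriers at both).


By optional stopping theorem: E(M at tau) = M(0) = 3
P(hit 7)*7 + P(hit 0)*0 = 3
P(hit 7) = (3 - 0)/(7 - 0) = 3/7 = 0.4286

0.4286


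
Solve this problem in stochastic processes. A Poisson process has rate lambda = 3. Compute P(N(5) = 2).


P(N(t)=k) = (lambda*t)^k * exp(-lambda*t) / k!
lambda*t = 15
= 15^2 * exp(-15) / 2!
= 225 * 3.0590e-07 / 2
= 3.4414e-05

3.4414e-05


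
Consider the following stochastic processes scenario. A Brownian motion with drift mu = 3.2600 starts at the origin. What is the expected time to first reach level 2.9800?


Expected first passage time = a/mu
= 2.9800/3.2600
= 0.9141

0.9141


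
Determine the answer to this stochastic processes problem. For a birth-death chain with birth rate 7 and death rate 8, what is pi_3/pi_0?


For birth-death process, pi_n/pi_0 = (lambda/mu)^n
= (7/8)^3
= 0.6699

0.6699


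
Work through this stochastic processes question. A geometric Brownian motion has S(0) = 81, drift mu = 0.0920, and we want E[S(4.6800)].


E[S(t)] = S(0) * exp(mu * t)
= 81 * exp(0.0920 * 4.6800)
= 81 * 1.5381
= 124.5876

124.5876


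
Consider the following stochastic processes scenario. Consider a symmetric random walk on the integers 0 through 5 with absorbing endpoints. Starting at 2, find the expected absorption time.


For symmetric RW on 0,...,N with absorbing barriers, E(i) = i*(N-i)
E(2) = 2 * 3 = 6

6


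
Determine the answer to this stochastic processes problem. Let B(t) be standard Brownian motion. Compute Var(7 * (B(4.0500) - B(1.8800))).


Var(alpha*(B(t)-B(s))) = alpha^2 * (t-s)
= 7^2 * (4.0500 - 1.8800)
= 49 * 2.1700
= 106.3300

106.3300


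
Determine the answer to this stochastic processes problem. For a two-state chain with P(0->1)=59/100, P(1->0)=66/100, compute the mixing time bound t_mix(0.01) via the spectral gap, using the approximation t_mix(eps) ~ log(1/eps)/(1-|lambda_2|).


lambda_2 = |1 - p01 - p10| = |1 - 0.5900 - 0.6600| = 0.2500
t_mix ~ log(1/eps)/(1 - |lambda_2|)
= log(100)/(1 - 0.2500) = 4.6052/0.7500
= 6.1402

6.1402


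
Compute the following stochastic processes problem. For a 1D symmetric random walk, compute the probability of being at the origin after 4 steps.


P(S(4) = 0) = C(4,2) / 4^2
= 6 / 16
= 0.3750

0.3750


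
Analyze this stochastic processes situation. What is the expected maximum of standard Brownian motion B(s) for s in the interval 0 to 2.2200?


E(max B(s)) = sqrt(2t/pi)
= sqrt(2*2.2200/pi)
= sqrt(1.4133)
= 1.1888

1.1888


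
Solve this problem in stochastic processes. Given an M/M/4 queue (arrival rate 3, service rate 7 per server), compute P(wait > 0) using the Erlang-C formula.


a = lambda/mu = 0.4286
rho = a/c = 0.1071
Erlang-C formula applied:
C(c,a) = 0.0010

0.0010


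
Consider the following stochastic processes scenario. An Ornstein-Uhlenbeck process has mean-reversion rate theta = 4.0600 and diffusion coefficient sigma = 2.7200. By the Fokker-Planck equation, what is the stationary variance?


Stationary variance = sigma^2 / (2*theta)
= 2.7200^2 / (2*4.0600)
= 7.3984 / 8.1200
= 0.9111

0.9111


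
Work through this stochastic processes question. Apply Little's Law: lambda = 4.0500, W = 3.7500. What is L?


Little's Law: L = lambda * W
= 4.0500 * 3.7500
= 15.1875

15.1875


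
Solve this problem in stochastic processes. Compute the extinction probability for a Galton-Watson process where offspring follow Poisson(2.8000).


Since mu = 2.8000 > 1, extinction prob q < 1.
Solve s = exp(mu*(s-1)) iteratively.
q = 0.0750

0.0750


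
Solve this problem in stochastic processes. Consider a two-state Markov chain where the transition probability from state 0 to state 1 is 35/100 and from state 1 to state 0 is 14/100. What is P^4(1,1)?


Computing P^4 by matrix multiplication.
P = [[0.6500, 0.3500], [0.1400, 0.8600]]
After raising P to the power 4:
P^4(1,1) = 0.7336

0.7336


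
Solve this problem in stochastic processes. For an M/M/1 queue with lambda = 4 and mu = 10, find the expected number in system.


rho = 4/10 = 0.4000
L = rho/(1-rho)
= 0.4000/0.6000
= 0.6667

0.6667


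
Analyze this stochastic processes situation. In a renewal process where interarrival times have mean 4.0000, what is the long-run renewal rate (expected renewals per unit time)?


Long-run renewal rate = 1/E(X)
= 1/4.0000
= 0.2500

0.2500


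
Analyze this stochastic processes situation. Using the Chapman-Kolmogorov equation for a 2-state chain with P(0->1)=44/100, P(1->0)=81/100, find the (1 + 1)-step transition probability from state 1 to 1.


P^2 = P^1 * P^1
Computing via matrix multiplication of the transition matrix.
Entry (1,1) of P^2 = 0.3925

0.3925


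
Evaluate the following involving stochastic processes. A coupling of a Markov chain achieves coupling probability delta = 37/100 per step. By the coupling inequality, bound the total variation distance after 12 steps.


TV distance bound <= (1-delta)^n
= (1 - 0.3700)^12
= 0.6300^12
= 0.0039

0.0039


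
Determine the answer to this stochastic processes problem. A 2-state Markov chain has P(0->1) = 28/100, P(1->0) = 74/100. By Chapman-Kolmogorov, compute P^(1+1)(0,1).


P^2 = P^1 * P^1
Computing via matrix multiplication of the transition matrix.
Entry (0,1) of P^2 = 0.2744

0.2744


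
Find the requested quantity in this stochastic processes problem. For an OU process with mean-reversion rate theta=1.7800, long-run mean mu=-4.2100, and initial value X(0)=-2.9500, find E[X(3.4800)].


E[X(t)] = mu + (X(0) - mu)*exp(-theta*t)
= -4.2100 + (-2.9500 - -4.2100)*exp(-1.7800*3.4800)
= -4.2100 + 1.2600 * 0.0020
= -4.2074

-4.2074


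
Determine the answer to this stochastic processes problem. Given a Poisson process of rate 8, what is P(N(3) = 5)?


P(N(t)=k) = (lambda*t)^k * exp(-lambda*t) / k!
lambda*t = 24
= 24^5 * exp(-24) / 5!
= 7962624 * 3.7751e-11 / 120
= 2.5050e-06

2.5050e-06


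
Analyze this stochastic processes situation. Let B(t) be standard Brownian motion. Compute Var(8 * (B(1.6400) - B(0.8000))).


Var(alpha*(B(t)-B(s))) = alpha^2 * (t-s)
= 8^2 * (1.6400 - 0.8000)
= 64 * 0.8400
= 53.7600

53.7600


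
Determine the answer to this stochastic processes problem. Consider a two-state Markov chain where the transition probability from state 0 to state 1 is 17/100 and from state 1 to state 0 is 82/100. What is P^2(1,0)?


Computing P^2 by matrix multiplication.
P = [[0.8300, 0.1700], [0.8200, 0.1800]]
After raising P to the power 2:
P^2(1,0) = 0.8282

0.8282


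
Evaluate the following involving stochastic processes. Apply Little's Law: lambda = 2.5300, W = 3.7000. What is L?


Little's Law: L = lambda * W
= 2.5300 * 3.7000
= 9.3610

9.3610


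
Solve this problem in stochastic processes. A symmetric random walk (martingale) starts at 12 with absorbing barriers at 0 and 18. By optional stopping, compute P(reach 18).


By optional stopping theorem: E(M at tau) = M(0) = 12
P(hit 18)*18 + P(hit 0)*0 = 12
P(hit 18) = (12 - 0)/(18 - 0) = 2/3 = 0.6667

0.6667


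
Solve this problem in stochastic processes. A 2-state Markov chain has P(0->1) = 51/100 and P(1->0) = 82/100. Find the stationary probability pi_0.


Stationary distribution: pi_0 = p10/(p01+p10), pi_1 = p01/(p01+p10)
p01 = 0.5100, p10 = 0.8200
pi_0 = 0.6165

0.6165


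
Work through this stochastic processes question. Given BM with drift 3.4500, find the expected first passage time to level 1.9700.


Expected first passage time = a/mu
= 1.9700/3.4500
= 0.5710

0.5710


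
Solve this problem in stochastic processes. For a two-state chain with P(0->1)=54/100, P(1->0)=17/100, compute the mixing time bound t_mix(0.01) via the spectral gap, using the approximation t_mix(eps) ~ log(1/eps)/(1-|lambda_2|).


lambda_2 = |1 - p01 - p10| = |1 - 0.5400 - 0.1700| = 0.2900
t_mix ~ log(1/eps)/(1 - |lambda_2|)
= log(100)/(1 - 0.2900) = 4.6052/0.7100
= 6.4862

6.4862


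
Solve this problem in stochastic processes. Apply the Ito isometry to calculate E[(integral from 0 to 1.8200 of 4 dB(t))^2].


By Ito isometry: E[(int f dB)^2] = int f^2 dt
= 4^2 * 1.8200
= 16 * 1.8200 = 29.1200

29.1200


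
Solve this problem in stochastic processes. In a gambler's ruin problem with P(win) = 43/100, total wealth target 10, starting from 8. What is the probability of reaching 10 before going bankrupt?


Gambler's ruin formula:
r = q/p = 0.5700/0.4300 = 1.3256
P(win) = (1 - r^i)/(1 - r^N)
= (1 - 1.3256^8)/(1 - 1.3256^10)
= 0.5417

0.5417


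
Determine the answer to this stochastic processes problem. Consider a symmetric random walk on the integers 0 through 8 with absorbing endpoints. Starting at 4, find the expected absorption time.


For symmetric RW on 0,...,N with absorbing barriers, E(i) = i*(N-i)
E(4) = 4 * 4 = 16

16


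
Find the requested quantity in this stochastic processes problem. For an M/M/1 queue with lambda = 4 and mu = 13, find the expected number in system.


rho = 4/13 = 0.3077
L = rho/(1-rho)
= 0.3077/0.6923
= 0.4444

0.4444


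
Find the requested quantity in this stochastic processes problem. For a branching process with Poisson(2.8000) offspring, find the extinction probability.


Since mu = 2.8000 > 1, extinction prob q < 1.
Solve s = exp(mu*(s-1)) iteratively.
q = 0.0750

0.0750


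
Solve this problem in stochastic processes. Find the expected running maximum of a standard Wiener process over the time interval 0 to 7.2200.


E(max B(s)) = sqrt(2t/pi)
= sqrt(2*7.2200/pi)
= sqrt(4.5964)
= 2.1439

2.1439


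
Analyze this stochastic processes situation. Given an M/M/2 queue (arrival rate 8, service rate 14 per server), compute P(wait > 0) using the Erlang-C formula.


a = lambda/mu = 0.5714
rho = a/c = 0.2857
Erlang-C formula applied:
C(c,a) = 0.1270

0.1270


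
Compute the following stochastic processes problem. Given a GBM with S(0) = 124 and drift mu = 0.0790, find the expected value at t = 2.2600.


E[S(t)] = S(0) * exp(mu * t)
= 124 * exp(0.0790 * 2.2600)
= 124 * 1.1955
= 148.2384

148.2384


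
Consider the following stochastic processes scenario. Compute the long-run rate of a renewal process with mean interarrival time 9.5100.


Long-run renewal rate = 1/E(X)
= 1/9.5100
= 0.1052

0.1052


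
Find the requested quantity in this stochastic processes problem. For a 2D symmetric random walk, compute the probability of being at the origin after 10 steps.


P = C(10,5)^2 / 4^10
= 252^2 / 1048576
= 63504 / 1048576
= 0.0606

0.0606


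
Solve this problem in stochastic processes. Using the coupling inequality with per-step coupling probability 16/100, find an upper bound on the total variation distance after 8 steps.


TV distance bound <= (1-delta)^n
= (1 - 0.1600)^8
= 0.8400^8
= 0.2479

0.2479


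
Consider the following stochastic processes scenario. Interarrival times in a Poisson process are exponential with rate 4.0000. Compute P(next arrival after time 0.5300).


P(X > t) = exp(-lambda * t)
= exp(-4.0000 * 0.5300)
= exp(-2.1200) = 0.1200

0.1200


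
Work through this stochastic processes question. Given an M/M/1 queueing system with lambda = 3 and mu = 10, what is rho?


rho = lambda/mu
= 3/10
= 0.3000

0.3000


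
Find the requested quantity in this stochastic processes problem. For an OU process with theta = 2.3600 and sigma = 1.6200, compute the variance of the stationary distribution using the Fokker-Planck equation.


Stationary variance = sigma^2 / (2*theta)
= 1.6200^2 / (2*2.3600)
= 2.6244 / 4.7200
= 0.5560

0.5560


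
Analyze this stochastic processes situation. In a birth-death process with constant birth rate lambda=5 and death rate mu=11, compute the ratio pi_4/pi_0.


For birth-death process, pi_n/pi_0 = (lambda/mu)^n
= (5/11)^4
= 0.0427

0.0427


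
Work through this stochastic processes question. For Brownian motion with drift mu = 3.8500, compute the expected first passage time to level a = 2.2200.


Expected first passage time = a/mu
= 2.2200/3.8500
= 0.5766

0.5766


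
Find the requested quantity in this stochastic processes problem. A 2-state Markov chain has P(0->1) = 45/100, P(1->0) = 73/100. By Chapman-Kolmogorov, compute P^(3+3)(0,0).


P^6 = P^3 * P^3
Computing via matrix multiplication of the transition matrix.
Entry (0,0) of P^6 = 0.6187

0.6187


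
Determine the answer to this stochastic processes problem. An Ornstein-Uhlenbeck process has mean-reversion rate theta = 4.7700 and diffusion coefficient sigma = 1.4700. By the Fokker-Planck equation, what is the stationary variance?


Stationary variance = sigma^2 / (2*theta)
= 1.4700^2 / (2*4.7700)
= 2.1609 / 9.5400
= 0.2265

0.2265


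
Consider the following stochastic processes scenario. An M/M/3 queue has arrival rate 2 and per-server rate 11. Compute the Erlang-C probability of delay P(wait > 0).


a = lambda/mu = 0.1818
rho = a/c = 0.0606
Erlang-C formula applied:
C(c,a) = 8.8909e-04

8.8909e-04


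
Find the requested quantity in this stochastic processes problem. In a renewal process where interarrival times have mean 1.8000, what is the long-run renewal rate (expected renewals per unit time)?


Long-run renewal rate = 1/E(X)
= 1/1.8000
= 0.5556

0.5556


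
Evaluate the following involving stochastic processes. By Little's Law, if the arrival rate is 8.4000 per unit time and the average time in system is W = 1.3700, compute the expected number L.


Little's Law: L = lambda * W
= 8.4000 * 1.3700
= 11.5080

11.5080


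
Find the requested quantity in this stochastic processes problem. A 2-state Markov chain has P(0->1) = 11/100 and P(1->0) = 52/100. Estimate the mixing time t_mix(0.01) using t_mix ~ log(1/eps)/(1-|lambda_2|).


lambda_2 = |1 - p01 - p10| = |1 - 0.1100 - 0.5200| = 0.3700
t_mix ~ log(1/eps)/(1 - |lambda_2|)
= log(100)/(1 - 0.3700) = 4.6052/0.6300
= 7.3098

7.3098


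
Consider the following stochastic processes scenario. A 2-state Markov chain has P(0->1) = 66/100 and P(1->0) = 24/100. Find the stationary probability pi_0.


Stationary distribution: pi_0 = p10/(p01+p10), pi_1 = p01/(p01+p10)
p01 = 0.6600, p10 = 0.2400
pi_0 = 0.2667

0.2667


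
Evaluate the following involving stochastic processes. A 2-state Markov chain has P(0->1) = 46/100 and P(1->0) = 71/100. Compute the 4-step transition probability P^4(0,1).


Computing P^4 by matrix multiplication.
P = [[0.5400, 0.4600], [0.7100, 0.2900]]
After raising P to the power 4:
P^4(0,1) = 0.3928

0.3928


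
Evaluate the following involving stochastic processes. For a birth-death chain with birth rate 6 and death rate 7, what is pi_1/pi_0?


For birth-death process, pi_n/pi_0 = (lambda/mu)^n
= (6/7)^1
= 0.8571

0.8571


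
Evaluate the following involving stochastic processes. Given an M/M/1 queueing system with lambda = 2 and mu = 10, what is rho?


rho = lambda/mu
= 2/10
= 0.2000

0.2000


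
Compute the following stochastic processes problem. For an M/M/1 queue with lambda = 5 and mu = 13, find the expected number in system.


rho = 5/13 = 0.3846
L = rho/(1-rho)
= 0.3846/0.6154
= 0.6250

0.6250


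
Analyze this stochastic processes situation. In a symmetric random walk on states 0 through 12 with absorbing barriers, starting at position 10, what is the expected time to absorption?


For symmetric RW on 0,...,N with absorbing barriers, E(i) = i*(N-i)
E(10) = 10 * 2 = 20

20


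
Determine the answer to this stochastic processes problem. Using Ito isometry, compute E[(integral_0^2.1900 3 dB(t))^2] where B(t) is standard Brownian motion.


By Ito isometry: E[(int f dB)^2] = int f^2 dt
= 3^2 * 2.1900
= 9 * 2.1900 = 19.7100

19.7100


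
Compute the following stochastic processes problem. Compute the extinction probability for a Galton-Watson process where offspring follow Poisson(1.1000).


Since mu = 1.1000 > 1, extinction prob q < 1.
Solve s = exp(mu*(s-1)) iteratively.
q = 0.8239

0.8239


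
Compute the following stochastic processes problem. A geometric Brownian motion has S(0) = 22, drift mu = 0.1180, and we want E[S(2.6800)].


E[S(t)] = S(0) * exp(mu * t)
= 22 * exp(0.1180 * 2.6800)
= 22 * 1.3720
= 30.1831

30.1831


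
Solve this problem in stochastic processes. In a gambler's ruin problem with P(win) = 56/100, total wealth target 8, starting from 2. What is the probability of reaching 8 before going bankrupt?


Gambler's ruin formula:
r = q/p = 0.4400/0.5600 = 0.7857
P(win) = (1 - r^i)/(1 - r^N)
= (1 - 0.7857^2)/(1 - 0.7857^8)
= 0.4477

0.4477


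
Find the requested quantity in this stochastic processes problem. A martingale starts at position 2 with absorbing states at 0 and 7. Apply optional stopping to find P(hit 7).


By optional stopping theorem: E(M at tau) = M(0) = 2
P(hit 7)*7 + P(hit 0)*0 = 2
P(hit 7) = (2 - 0)/(7 - 0) = 2/7 = 0.2857

0.2857


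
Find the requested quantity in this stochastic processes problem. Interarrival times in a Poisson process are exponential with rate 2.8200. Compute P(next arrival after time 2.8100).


P(X > t) = exp(-lambda * t)
= exp(-2.8200 * 2.8100)
= exp(-7.9242) = 3.6188e-04

3.6188e-04


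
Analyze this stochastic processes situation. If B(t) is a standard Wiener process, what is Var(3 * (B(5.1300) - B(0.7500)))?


Var(alpha*(B(t)-B(s))) = alpha^2 * (t-s)
= 3^2 * (5.1300 - 0.7500)
= 9 * 4.3800
= 39.4200

39.4200


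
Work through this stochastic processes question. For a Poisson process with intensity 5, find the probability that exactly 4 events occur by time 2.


P(N(t)=k) = (lambda*t)^k * exp(-lambda*t) / k!
lambda*t = 10
= 10^4 * exp(-10) / 4!
= 10000 * 4.5400e-05 / 24
= 0.0189

0.0189


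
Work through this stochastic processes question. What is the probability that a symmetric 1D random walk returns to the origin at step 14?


P(S(14) = 0) = C(14,7) / 4^7
= 3432 / 16384
= 0.2095

0.2095


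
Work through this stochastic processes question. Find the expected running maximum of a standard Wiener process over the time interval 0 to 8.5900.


E(max B(s)) = sqrt(2t/pi)
= sqrt(2*8.5900/pi)
= sqrt(5.4686)
= 2.3385

2.3385


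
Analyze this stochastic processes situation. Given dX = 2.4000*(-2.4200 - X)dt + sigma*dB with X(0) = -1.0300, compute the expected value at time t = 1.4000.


E[X(t)] = mu + (X(0) - mu)*exp(-theta*t)
= -2.4200 + (-1.0300 - -2.4200)*exp(-2.4000*1.4000)
= -2.4200 + 1.3900 * 0.0347
= -2.3717

-2.3717


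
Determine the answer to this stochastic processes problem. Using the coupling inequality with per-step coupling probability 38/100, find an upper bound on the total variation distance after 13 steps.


TV distance bound <= (1-delta)^n
= (1 - 0.3800)^13
= 0.6200^13
= 0.0020

0.0020


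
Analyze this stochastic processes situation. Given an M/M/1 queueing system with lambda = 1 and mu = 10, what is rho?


rho = lambda/mu
= 1/10
= 0.1000

0.1000


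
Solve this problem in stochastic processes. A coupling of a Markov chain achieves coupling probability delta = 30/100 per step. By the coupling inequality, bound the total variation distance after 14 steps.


TV distance bound <= (1-delta)^n
= (1 - 0.3000)^14
= 0.7000^14
= 0.0068

0.0068


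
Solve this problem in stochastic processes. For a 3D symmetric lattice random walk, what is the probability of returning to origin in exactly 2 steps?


P(return in 2 steps) = P(reverse first step) = 1/(2d)
= 1/6
= 0.1667

0.1667


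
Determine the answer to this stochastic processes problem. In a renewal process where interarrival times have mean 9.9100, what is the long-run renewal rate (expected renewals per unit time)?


Long-run renewal rate = 1/E(X)
= 1/9.9100
= 0.1009

0.1009


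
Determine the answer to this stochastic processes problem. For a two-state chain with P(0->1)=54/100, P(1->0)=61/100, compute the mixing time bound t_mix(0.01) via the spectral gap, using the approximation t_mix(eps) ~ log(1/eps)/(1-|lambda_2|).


lambda_2 = |1 - p01 - p10| = |1 - 0.5400 - 0.6100| = 0.1500
t_mix ~ log(1/eps)/(1 - |lambda_2|)
= log(100)/(1 - 0.1500) = 4.6052/0.8500
= 5.4178

5.4178


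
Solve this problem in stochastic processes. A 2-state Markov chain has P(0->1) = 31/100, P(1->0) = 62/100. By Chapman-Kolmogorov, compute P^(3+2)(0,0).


P^5 = P^3 * P^2
Computing via matrix multiplication of the transition matrix.
Entry (0,0) of P^5 = 0.6667

0.6667


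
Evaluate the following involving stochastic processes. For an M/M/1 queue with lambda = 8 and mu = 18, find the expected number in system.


rho = 8/18 = 0.4444
L = rho/(1-rho)
= 0.4444/0.5556
= 0.8000

0.8000


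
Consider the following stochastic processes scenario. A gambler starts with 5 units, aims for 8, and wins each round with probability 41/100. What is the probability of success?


Gambler's ruin formula:
r = q/p = 0.5900/0.4100 = 1.4390
P(win) = (1 - r^i)/(1 - r^N)
= (1 - 1.4390^5)/(1 - 1.4390^8)
= 0.2974

0.2974


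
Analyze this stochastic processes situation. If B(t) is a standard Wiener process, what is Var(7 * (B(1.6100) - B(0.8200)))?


Var(alpha*(B(t)-B(s))) = alpha^2 * (t-s)
= 7^2 * (1.6100 - 0.8200)
= 49 * 0.7900
= 38.7100

38.7100


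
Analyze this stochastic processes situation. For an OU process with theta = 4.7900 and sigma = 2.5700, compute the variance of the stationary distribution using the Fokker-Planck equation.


Stationary variance = sigma^2 / (2*theta)
= 2.5700^2 / (2*4.7900)
= 6.6049 / 9.5800
= 0.6894

0.6894


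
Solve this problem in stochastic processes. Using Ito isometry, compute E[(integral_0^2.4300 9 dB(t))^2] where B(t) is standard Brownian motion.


By Ito isometry: E[(int f dB)^2] = int f^2 dt
= 9^2 * 2.4300
= 81 * 2.4300 = 196.8300

196.8300


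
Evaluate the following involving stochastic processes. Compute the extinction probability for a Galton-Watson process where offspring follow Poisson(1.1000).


Since mu = 1.1000 > 1, extinction prob q < 1.
Solve s = exp(mu*(s-1)) iteratively.
q = 0.8239

0.8239


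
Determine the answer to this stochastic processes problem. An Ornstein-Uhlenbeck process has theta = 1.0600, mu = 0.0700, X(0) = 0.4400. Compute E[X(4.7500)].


E[X(t)] = mu + (X(0) - mu)*exp(-theta*t)
= 0.0700 + (0.4400 - 0.0700)*exp(-1.0600*4.7500)
= 0.0700 + 0.3700 * 0.0065
= 0.0724

0.0724


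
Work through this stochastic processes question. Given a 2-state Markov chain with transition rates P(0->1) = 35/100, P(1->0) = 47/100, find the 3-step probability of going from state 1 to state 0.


Computing P^3 by matrix multiplication.
P = [[0.6500, 0.3500], [0.4700, 0.5300]]
After raising P to the power 3:
P^3(1,0) = 0.5698

0.5698


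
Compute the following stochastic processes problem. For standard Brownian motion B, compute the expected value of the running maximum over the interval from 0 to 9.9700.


E(max B(s)) = sqrt(2t/pi)
= sqrt(2*9.9700/pi)
= sqrt(6.3471)
= 2.5193

2.5193


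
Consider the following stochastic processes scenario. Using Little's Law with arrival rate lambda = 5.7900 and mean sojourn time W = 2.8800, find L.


Little's Law: L = lambda * W
= 5.7900 * 2.8800
= 16.6752

16.6752


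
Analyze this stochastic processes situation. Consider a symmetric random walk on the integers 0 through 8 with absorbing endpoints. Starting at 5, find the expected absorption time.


For symmetric RW on 0,...,N with absorbing barriers, E(i) = i*(N-i)
E(5) = 5 * 3 = 15

15


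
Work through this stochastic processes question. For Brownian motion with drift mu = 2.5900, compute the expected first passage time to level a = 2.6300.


Expected first passage time = a/mu
= 2.6300/2.5900
= 1.0154

1.0154


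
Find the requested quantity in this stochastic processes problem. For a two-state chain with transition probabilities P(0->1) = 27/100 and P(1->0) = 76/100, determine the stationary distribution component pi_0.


Stationary distribution: pi_0 = p10/(p01+p10), pi_1 = p01/(p01+p10)
p01 = 0.2700, p10 = 0.7600
pi_0 = 0.7379

0.7379


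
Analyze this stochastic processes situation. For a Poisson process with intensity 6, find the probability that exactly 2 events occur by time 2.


P(N(t)=k) = (lambda*t)^k * exp(-lambda*t) / k!
lambda*t = 12
= 12^2 * exp(-12) / 2!
= 144 * 6.1442e-06 / 2
= 4.4238e-04

4.4238e-04


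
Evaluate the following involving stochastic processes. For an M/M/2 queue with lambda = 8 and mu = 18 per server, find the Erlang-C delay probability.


a = lambda/mu = 0.4444
rho = a/c = 0.2222
Erlang-C formula applied:
C(c,a) = 0.0808

0.0808


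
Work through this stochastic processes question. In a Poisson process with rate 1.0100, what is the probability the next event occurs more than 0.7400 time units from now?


P(X > t) = exp(-lambda * t)
= exp(-1.0100 * 0.7400)
= exp(-0.7474) = 0.4736

0.4736


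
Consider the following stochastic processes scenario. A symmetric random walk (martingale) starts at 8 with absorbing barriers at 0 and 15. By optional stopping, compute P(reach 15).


By optional stopping theorem: E(M at tau) = M(0) = 8
P(hit 15)*15 + P(hit 0)*0 = 8
P(hit 15) = (8 - 0)/(15 - 0) = 8/15 = 0.5333

0.5333


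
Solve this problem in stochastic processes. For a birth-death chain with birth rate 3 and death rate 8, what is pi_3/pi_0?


For birth-death process, pi_n/pi_0 = (lambda/mu)^n
= (3/8)^3
= 0.0527

0.0527


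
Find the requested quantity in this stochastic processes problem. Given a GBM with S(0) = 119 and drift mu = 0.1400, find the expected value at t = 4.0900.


E[S(t)] = S(0) * exp(mu * t)
= 119 * exp(0.1400 * 4.0900)
= 119 * 1.7729
= 210.9716

210.9716


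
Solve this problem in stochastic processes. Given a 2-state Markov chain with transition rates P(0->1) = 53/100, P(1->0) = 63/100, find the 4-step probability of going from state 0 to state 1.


Computing P^4 by matrix multiplication.
P = [[0.4700, 0.5300], [0.6300, 0.3700]]
After raising P to the power 4:
P^4(0,1) = 0.4566

0.4566


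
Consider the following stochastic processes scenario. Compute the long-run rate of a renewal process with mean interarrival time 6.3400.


Long-run renewal rate = 1/E(X)
= 1/6.3400
= 0.1577

0.1577


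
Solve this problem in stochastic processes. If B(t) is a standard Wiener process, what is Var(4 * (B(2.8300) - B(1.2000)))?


Var(alpha*(B(t)-B(s))) = alpha^2 * (t-s)
= 4^2 * (2.8300 - 1.2000)
= 16 * 1.6300
= 26.0800

26.0800


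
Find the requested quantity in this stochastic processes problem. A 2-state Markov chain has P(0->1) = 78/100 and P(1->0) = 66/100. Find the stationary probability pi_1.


Stationary distribution: pi_0 = p10/(p01+p10), pi_1 = p01/(p01+p10)
p01 = 0.7800, p10 = 0.6600
pi_1 = 0.5417

0.5417


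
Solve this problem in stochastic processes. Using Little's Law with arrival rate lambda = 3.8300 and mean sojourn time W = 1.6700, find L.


Little's Law: L = lambda * W
= 3.8300 * 1.6700
= 6.3961

6.3961


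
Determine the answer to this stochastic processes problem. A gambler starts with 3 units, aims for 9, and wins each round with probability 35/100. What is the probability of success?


Gambler's ruin formula:
r = q/p = 0.6500/0.3500 = 1.8571
P(win) = (1 - r^i)/(1 - r^N)
= (1 - 1.8571^3)/(1 - 1.8571^9)
= 0.0206

0.0206


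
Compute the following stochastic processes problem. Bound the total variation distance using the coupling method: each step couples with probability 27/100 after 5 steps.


TV distance bound <= (1-delta)^n
= (1 - 0.2700)^5
= 0.7300^5
= 0.2073

0.2073


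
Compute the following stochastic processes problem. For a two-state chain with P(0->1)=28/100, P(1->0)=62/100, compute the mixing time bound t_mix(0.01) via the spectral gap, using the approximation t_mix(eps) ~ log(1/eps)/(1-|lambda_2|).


lambda_2 = |1 - p01 - p10| = |1 - 0.2800 - 0.6200| = 0.1000
t_mix ~ log(1/eps)/(1 - |lambda_2|)
= log(100)/(1 - 0.1000) = 4.6052/0.9000
= 5.1169

5.1169


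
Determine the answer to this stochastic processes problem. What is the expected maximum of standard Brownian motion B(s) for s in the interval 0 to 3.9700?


E(max B(s)) = sqrt(2t/pi)
= sqrt(2*3.9700/pi)
= sqrt(2.5274)
= 1.5898

1.5898


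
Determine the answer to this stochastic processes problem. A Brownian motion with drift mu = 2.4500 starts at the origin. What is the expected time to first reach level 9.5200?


Expected first passage time = a/mu
= 9.5200/2.4500
= 3.8857

3.8857


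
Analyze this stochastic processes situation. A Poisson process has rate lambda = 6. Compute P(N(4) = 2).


P(N(t)=k) = (lambda*t)^k * exp(-lambda*t) / k!
lambda*t = 24
= 24^2 * exp(-24) / 2!
= 576 * 3.7751e-11 / 2
= 1.0872e-08

1.0872e-08


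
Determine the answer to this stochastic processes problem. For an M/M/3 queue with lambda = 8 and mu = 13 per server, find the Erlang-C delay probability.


a = lambda/mu = 0.6154
rho = a/c = 0.2051
Erlang-C formula applied:
C(c,a) = 0.0264

0.0264


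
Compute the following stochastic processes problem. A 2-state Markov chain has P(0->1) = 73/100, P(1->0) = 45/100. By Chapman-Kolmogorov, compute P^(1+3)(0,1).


P^4 = P^1 * P^3
Computing via matrix multiplication of the transition matrix.
Entry (0,1) of P^4 = 0.6180

0.6180


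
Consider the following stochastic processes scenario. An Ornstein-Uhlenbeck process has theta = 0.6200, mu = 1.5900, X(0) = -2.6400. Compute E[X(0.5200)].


E[X(t)] = mu + (X(0) - mu)*exp(-theta*t)
= 1.5900 + (-2.6400 - 1.5900)*exp(-0.6200*0.5200)
= 1.5900 + -4.2300 * 0.7244
= -1.4742

-1.4742


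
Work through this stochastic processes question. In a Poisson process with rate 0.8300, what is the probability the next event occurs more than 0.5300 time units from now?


P(X > t) = exp(-lambda * t)
= exp(-0.8300 * 0.5300)
= exp(-0.4399) = 0.6441

0.6441


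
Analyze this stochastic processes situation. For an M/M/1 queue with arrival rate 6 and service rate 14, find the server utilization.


rho = lambda/mu
= 6/14
= 0.4286

0.4286


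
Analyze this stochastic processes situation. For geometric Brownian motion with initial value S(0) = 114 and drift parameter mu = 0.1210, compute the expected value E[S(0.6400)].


E[S(t)] = S(0) * exp(mu * t)
= 114 * exp(0.1210 * 0.6400)
= 114 * 1.0805
= 123.1790

123.1790


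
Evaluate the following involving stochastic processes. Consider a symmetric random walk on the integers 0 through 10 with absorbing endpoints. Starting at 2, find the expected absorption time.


For symmetric RW on 0,...,N with absorbing barriers, E(i) = i*(N-i)
E(2) = 2 * 8 = 16

16


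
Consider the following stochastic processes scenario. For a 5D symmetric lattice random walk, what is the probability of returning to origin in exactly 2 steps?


P(return in 2 steps) = P(reverse first step) = 1/(2d)
= 1/10
= 0.1000

0.1000


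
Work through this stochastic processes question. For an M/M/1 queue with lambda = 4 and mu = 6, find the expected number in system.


rho = 4/6 = 0.6667
L = rho/(1-rho)
= 0.6667/0.3333
= 2.0000

2.0000


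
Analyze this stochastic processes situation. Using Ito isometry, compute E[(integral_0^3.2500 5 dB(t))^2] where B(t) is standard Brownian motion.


By Ito isometry: E[(int f dB)^2] = int f^2 dt
= 5^2 * 3.2500
= 25 * 3.2500 = 81.2500

81.2500


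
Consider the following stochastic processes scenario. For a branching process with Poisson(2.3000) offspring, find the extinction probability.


Since mu = 2.3000 > 1, extinction prob q < 1.
Solve s = exp(mu*(s-1)) iteratively.
q = 0.1376

0.1376


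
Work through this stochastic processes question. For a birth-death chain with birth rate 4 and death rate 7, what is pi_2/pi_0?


For birth-death process, pi_n/pi_0 = (lambda/mu)^n
= (4/7)^2
= 0.3265

0.3265


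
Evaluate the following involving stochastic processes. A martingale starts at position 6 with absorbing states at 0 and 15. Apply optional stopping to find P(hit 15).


By optional stopping theorem: E(M at tau) = M(0) = 6
P(hit 15)*15 + P(hit 0)*0 = 6
P(hit 15) = (6 - 0)/(15 - 0) = 2/5 = 0.4000

0.4000


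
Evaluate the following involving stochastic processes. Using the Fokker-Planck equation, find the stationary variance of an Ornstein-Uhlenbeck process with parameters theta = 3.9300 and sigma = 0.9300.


Stationary variance = sigma^2 / (2*theta)
= 0.9300^2 / (2*3.9300)
= 0.8649 / 7.8600
= 0.1100

0.1100


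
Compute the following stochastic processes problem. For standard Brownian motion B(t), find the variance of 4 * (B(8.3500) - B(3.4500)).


Var(alpha*(B(t)-B(s))) = alpha^2 * (t-s)
= 4^2 * (8.3500 - 3.4500)
= 16 * 4.9000
= 78.4000

78.4000


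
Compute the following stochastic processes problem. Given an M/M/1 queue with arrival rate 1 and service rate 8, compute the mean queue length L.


rho = 1/8 = 0.1250
L = rho/(1-rho)
= 0.1250/0.8750
= 0.1429

0.1429


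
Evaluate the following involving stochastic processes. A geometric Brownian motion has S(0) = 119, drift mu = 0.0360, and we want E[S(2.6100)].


E[S(t)] = S(0) * exp(mu * t)
= 119 * exp(0.0360 * 2.6100)
= 119 * 1.0985
= 130.7234

130.7234


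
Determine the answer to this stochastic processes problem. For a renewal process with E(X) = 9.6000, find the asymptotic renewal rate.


Long-run renewal rate = 1/E(X)
= 1/9.6000
= 0.1042

0.1042


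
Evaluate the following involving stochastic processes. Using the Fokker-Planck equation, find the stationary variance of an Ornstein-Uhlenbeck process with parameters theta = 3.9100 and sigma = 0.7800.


Stationary variance = sigma^2 / (2*theta)
= 0.7800^2 / (2*3.9100)
= 0.6084 / 7.8200
= 0.0778

0.0778


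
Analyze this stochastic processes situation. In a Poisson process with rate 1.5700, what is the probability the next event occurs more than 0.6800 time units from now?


P(X > t) = exp(-lambda * t)
= exp(-1.5700 * 0.6800)
= exp(-1.0676) = 0.3438

0.3438


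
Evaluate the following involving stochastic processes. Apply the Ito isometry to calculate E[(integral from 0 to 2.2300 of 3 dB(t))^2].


By Ito isometry: E[(int f dB)^2] = int f^2 dt
= 3^2 * 2.2300
= 9 * 2.2300 = 20.0700

20.0700


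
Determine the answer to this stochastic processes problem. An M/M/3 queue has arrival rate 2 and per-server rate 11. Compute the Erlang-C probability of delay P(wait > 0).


a = lambda/mu = 0.1818
rho = a/c = 0.0606
Erlang-C formula applied:
C(c,a) = 8.8909e-04

8.8909e-04


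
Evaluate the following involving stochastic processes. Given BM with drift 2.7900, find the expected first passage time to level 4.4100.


Expected first passage time = a/mu
= 4.4100/2.7900
= 1.5806

1.5806
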